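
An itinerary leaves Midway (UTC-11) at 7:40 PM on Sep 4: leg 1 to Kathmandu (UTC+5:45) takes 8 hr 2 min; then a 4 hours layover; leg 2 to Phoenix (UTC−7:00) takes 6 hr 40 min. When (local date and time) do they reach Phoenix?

6:22 PM on Sep 5

Convert departure to UTC: 7:40 PM + 11:00 = 6:40 AM UTC on Sep 5.
Add 8 hours 2 minutes leg 1 → 2:42 PM UTC.
Add 4 hours layover in Kathmandu → 6:42 PM UTC.
Add 6 hours and 40 minutes leg 2 → 1:22 AM UTC (Sep 6).
Phoenix is UTC−7:00, so local arrival = 1:22 AM − 7:00 = 6:22 PM on Sep 5.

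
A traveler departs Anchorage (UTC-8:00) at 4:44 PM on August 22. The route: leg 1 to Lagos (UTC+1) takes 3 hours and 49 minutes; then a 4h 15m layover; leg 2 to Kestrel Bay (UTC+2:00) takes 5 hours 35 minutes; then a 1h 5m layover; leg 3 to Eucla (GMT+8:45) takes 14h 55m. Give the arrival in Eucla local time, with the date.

3:08 PM on Aug 24

Convert departure to UTC: 4:44 PM + 8:00 = 12:44 AM UTC on Aug 23.
Add 3 hours and 49 minutes leg 1 → 4:33 AM UTC.
Add 4 hours 15 minutes layover in Lagos → 8:48 AM UTC.
Add 5 hours 35 minutes leg 2 → 2:23 PM UTC.
Add 1 hour and 5 minutes layover in Kestrel Bay → 3:28 PM UTC.
Add 14 hours and 55 minutes leg 3 → 6:23 AM UTC (Aug 24).
Eucla is UTC+8:45, so local arrival = 6:23 AM + 8:45 = 3:08 PM on Aug 24.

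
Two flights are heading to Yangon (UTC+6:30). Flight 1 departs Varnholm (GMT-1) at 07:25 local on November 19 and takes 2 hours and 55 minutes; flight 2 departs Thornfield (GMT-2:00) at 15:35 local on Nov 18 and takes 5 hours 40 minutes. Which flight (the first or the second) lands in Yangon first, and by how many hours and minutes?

the second, by 12 hours 5 minutes

Flight 1 in UTC: 07:25 + 1:00 = 08:25 on Nov 19.
+2 hours and 55 minutes → arrive 11:20 UTC on Nov 19.
Flight 2 in UTC: 15:35 + 2:00 = 17:35 on Nov 18.
+5 hours and 40 minutes → arrive 23:15 UTC on Nov 18.
Flight 2 lands earlier by 12 hours 5 minutes.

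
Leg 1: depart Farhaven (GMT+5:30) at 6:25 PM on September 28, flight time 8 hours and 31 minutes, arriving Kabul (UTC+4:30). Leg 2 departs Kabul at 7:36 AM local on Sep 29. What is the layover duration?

5 hours 40 minutes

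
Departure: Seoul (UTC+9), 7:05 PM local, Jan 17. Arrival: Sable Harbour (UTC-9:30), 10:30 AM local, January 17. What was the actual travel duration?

9 hours 55 minutes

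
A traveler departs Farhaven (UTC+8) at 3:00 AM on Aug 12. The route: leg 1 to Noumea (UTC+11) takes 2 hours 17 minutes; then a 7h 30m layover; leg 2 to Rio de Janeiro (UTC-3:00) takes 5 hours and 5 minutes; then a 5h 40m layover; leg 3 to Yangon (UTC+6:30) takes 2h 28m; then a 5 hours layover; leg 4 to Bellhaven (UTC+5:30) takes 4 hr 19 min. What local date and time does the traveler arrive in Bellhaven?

8:49 AM on August 13

Convert departure to UTC: 3:00 AM − 8:00 = 7:00 PM UTC on Aug 11.
Add 2 hours and 17 minutes leg 1 → 9:17 PM UTC.
Add 7 hours 30 minutes layover in Noumea → 4:47 AM UTC (Aug 12).
Add 5 hours and 5 minutes leg 2 → 9:52 AM UTC.
Add 5 hours 40 minutes layover in Rio de Janeiro → 3:32 PM UTC.
Add 2 hours 28 minutes leg 3 → 6:00 PM UTC.
Add 5 hours layover in Yangon → 11:00 PM UTC.
Add 4 hours 19 minutes leg 4 → 3:19 AM UTC (Aug 13).
Bellhaven is UTC+5:30, so local arrival = 3:19 AM + 5:30 = 8:49 AM on Aug 13.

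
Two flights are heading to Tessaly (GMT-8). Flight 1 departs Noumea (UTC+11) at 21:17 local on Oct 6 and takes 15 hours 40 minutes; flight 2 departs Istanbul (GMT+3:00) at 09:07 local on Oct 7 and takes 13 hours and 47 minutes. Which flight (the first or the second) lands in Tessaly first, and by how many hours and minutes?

the first, by 17 hours 57 minutes

Flight 1 in UTC: 21:17 − 11:00 = 10:17 on Oct 6.
+15 hours 40 minutes → arrive 01:57 UTC on Oct 7.
Flight 2 in UTC: 09:07 − 3:00 = 06:07 on Oct 7.
+13 hours and 47 minutes → arrive 19:54 UTC on Oct 7.
Flight 1 lands earlier by 17 hours 57 minutes.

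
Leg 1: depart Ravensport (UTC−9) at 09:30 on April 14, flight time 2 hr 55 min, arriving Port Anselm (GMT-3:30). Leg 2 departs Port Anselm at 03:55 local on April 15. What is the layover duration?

Convert departure to UTC: 09:30 + 9:00 = 18:30 UTC on Apr 14.
Add 2 hours and 55 minutes flight time → 21:25 UTC.
Port Anselm is UTC−3:30, so local arrival = 21:25 − 3:30 = 17:55 on Apr 14.
Layover = 03:55 − 17:55 (+1 day) = 10 hours.

10 hours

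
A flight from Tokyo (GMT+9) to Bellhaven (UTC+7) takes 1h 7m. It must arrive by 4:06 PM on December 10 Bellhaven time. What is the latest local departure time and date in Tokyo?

Target arrival in UTC: 4:06 PM − 7:00 = 9:06 AM on Dec 10.
Subtract 1 hour and 7 minutes → departure 7:59 AM UTC on Dec 10.
Tokyo is UTC+9:00: 7:59 AM + 9:00 = 4:59 PM on Dec 10.

4:59 PM on December 10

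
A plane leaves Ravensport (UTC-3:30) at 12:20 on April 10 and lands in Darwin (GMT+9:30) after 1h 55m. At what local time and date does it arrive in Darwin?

03:15 on April 11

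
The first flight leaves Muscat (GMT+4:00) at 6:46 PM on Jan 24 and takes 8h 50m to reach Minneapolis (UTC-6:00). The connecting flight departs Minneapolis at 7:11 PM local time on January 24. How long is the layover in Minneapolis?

1 hour 35 minutes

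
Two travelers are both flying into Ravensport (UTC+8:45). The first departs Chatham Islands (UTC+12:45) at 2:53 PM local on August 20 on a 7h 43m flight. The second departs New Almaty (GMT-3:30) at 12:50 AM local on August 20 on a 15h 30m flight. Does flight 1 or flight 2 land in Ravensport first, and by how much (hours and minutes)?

Flight 1 in UTC: 2:53 PM − 12:45 = 2:08 AM on Aug 20.
+7 hours and 43 minutes → arrive 9:51 AM UTC on Aug 20.
Flight 2 in UTC: 12:50 AM + 3:30 = 4:20 AM on Aug 20.
+15 hours 30 minutes → arrive 7:50 PM UTC on Aug 20.
Flight 1 lands earlier by 9 hours 59 minutes.

the first, by 9 hours 59 minutes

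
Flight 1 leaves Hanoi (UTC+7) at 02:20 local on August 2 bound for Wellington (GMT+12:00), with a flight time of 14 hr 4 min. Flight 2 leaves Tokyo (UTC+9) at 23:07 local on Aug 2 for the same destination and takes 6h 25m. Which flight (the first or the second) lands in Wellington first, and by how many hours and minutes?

the first, by 11 hours 8 minutes

Flight 1 in UTC: 02:20 − 7:00 = 19:20 on Aug 1.
+14 hours and 4 minutes → arrive 09:24 UTC on Aug 2.
Flight 2 in UTC: 23:07 − 9:00 = 14:07 on Aug 2.
+6 hours 25 minutes → arrive 20:32 UTC on Aug 2.
Flight 1 lands earlier by 11 hours 8 minutes.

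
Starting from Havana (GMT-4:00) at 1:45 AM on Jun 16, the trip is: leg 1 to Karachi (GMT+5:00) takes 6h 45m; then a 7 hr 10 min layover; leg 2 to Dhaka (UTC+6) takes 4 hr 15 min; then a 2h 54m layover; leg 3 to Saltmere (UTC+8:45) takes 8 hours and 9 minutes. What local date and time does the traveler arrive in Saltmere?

Convert departure to UTC: 1:45 AM + 4:00 = 5:45 AM UTC on Jun 16.
Add 6 hours and 45 minutes leg 1 → 12:30 PM UTC.
Add 7 hours and 10 minutes layover in Karachi → 7:40 PM UTC.
Add 4 hours 15 minutes leg 2 → 11:55 PM UTC.
Add 2 hours and 54 minutes layover in Dhaka → 2:49 AM UTC (Jun 17).
Add 8 hours 9 minutes leg 3 → 10:58 AM UTC.
Saltmere is UTC+8:45, so local arrival = 10:58 AM + 8:45 = 7:43 PM on Jun 17.

7:43 PM on Jun 17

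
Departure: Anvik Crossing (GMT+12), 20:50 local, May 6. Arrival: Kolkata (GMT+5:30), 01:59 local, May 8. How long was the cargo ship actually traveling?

35 hours 39 minutes

Kolkata is 6:30 behind Anvik Crossing.
Clock-face elapsed time (ignoring zones) is 29 hours 9 minutes.
Actual elapsed = 29 hours 9 minutes + 6:30 = 35 hours 39 minutes.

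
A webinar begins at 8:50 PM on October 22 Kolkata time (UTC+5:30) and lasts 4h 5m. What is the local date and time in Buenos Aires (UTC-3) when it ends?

4:25 PM on Oct 22

Convert start to UTC: 8:50 PM − 5:30 = 3:20 PM UTC on Oct 22.
Add 4 hours and 5 minutes duration → 7:25 PM UTC.
Buenos Aires is UTC−3:00, so local end time = 7:25 PM − 3:00 = 4:25 PM on Oct 22.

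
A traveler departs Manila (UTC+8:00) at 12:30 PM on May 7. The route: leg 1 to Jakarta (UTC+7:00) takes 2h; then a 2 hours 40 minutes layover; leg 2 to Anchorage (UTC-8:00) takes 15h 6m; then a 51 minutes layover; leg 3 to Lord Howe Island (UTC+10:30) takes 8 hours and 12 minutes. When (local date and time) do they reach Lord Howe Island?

7:49 PM on May 8

Convert departure to UTC: 12:30 PM − 8:00 = 4:30 AM UTC on May 7.
Add 2 hours leg 1 → 6:30 AM UTC.
Add 2 hours and 40 minutes layover in Jakarta → 9:10 AM UTC.
Add 15 hours 6 minutes leg 2 → 12:16 AM UTC (May 8).
Add 51 minutes layover in Anchorage → 1:07 AM UTC.
Add 8 hours and 12 minutes leg 3 → 9:19 AM UTC.
Lord Howe Island is UTC+10:30, so local arrival = 9:19 AM + 10:30 = 7:49 PM on May 8.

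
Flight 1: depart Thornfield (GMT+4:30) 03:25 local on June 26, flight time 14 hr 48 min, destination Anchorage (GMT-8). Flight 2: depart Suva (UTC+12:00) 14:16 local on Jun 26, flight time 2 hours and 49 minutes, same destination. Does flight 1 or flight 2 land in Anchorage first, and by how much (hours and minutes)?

the second, by 8 hours 38 minutes

Flight 1 in UTC: 03:25 − 4:30 = 22:55 on Jun 25.
+14 hours 48 minutes → arrive 13:43 UTC on Jun 26.
Flight 2 in UTC: 14:16 − 12:00 = 02:16 on Jun 26.
+2 hours and 49 minutes → arrive 05:05 UTC on Jun 26.
Flight 2 lands earlier by 8 hours 38 minutes.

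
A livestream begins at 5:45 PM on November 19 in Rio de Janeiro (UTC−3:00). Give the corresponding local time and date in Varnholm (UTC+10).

6:45 AM on November 20

Varnholm is 13:00 ahead of Rio de Janeiro.
Shift by the zone difference: 5:45 PM + 13:00 = 6:45 AM on Nov 20 in Varnholm.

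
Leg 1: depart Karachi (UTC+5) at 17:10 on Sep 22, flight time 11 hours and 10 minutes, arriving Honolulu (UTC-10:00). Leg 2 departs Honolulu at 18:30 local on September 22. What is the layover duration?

5 hours 10 minutes

Convert departure to UTC: 17:10 − 5:00 = 12:10 UTC on Sep 22.
Add 11 hours 10 minutes flight time → 23:20 UTC.
Honolulu is UTC−10:00, so local arrival = 23:20 − 10:00 = 13:20 on Sep 22.
Layover = 18:30 − 13:20 = 5 hours 10 minutes.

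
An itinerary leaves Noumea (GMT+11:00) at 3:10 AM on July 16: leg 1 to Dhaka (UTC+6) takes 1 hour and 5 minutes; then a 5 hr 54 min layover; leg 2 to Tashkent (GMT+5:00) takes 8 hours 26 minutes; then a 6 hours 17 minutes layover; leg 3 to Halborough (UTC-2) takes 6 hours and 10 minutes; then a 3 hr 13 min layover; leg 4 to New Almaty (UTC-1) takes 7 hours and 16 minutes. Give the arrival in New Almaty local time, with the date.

5:31 AM on Jul 17

Convert departure to UTC: 3:10 AM − 11:00 = 4:10 PM UTC on Jul 15.
Add 1 hour 5 minutes leg 1 → 5:15 PM UTC.
Add 5 hours 54 minutes layover in Dhaka → 11:09 PM UTC.
Add 8 hours and 26 minutes leg 2 → 7:35 AM UTC (Jul 16).
Add 6 hours and 17 minutes layover in Tashkent → 1:52 PM UTC.
Add 6 hours 10 minutes leg 3 → 8:02 PM UTC.
Add 3 hours and 13 minutes layover in Halborough → 11:15 PM UTC.
Add 7 hours and 16 minutes leg 4 → 6:31 AM UTC (Jul 17).
New Almaty is UTC−1:00, so local arrival = 6:31 AM − 1:00 = 5:31 AM on Jul 17.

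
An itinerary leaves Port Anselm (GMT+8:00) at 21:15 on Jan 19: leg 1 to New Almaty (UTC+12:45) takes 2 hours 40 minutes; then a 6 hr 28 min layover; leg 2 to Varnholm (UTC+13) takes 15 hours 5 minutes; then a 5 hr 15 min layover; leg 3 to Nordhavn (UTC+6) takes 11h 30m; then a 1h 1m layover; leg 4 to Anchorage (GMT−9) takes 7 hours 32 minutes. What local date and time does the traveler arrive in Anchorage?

05:46 on January 21

Convert departure to UTC: 21:15 − 8:00 = 13:15 UTC on Jan 19.
Add 2 hours and 40 minutes leg 1 → 15:55 UTC.
Add 6 hours 28 minutes layover in New Almaty → 22:23 UTC.
Add 15 hours 5 minutes leg 2 → 13:28 UTC (Jan 20).
Add 5 hours and 15 minutes layover in Varnholm → 18:43 UTC.
Add 11 hours 30 minutes leg 3 → 06:13 UTC (Jan 21).
Add 1 hour 1 minute layover in Nordhavn → 07:14 UTC.
Add 7 hours 32 minutes leg 4 → 14:46 UTC.
Anchorage is UTC−9:00, so local arrival = 14:46 − 9:00 = 05:46 on Jan 21.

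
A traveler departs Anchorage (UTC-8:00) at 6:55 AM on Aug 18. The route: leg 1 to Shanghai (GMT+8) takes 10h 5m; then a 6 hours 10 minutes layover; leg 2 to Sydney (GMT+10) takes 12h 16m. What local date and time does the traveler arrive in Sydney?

5:26 AM on Aug 20

Convert departure to UTC: 6:55 AM + 8:00 = 2:55 PM UTC on Aug 18.
Add 10 hours 5 minutes leg 1 → 1:00 AM UTC (Aug 19).
Add 6 hours and 10 minutes layover in Shanghai → 7:10 AM UTC.
Add 12 hours 16 minutes leg 2 → 7:26 PM UTC.
Sydney is UTC+10:00, so local arrival = 7:26 PM + 10:00 = 5:26 AM on Aug 20.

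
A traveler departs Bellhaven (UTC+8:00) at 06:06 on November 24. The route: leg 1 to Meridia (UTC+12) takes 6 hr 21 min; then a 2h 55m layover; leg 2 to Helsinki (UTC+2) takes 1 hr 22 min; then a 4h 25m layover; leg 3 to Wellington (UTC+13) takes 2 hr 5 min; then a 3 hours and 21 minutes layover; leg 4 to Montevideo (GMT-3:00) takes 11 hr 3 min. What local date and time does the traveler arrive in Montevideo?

Convert departure to UTC: 06:06 − 8:00 = 22:06 UTC on Nov 23.
Add 6 hours and 21 minutes leg 1 → 04:27 UTC (Nov 24).
Add 2 hours 55 minutes layover in Meridia → 07:22 UTC.
Add 1 hour and 22 minutes leg 2 → 08:44 UTC.
Add 4 hours 25 minutes layover in Helsinki → 13:09 UTC.
Add 2 hours and 5 minutes leg 3 → 15:14 UTC.
Add 3 hours 21 minutes layover in Wellington → 18:35 UTC.
Add 11 hours 3 minutes leg 4 → 05:38 UTC (Nov 25).
Montevideo is UTC−3:00, so local arrival = 05:38 − 3:00 = 02:38 on Nov 25.

02:38 on November 25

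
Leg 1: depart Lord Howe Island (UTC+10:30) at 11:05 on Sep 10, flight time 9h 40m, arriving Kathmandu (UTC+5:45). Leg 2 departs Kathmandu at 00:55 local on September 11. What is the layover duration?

Convert departure to UTC: 11:05 − 10:30 = 00:35 UTC on Sep 10.
Add 9 hours and 40 minutes flight time → 10:15 UTC.
Kathmandu is UTC+5:45, so local arrival = 10:15 + 5:45 = 16:00 on Sep 10.
Layover = 00:55 − 16:00 (+1 day) = 8 hours 55 minutes.

8 hours 55 minutes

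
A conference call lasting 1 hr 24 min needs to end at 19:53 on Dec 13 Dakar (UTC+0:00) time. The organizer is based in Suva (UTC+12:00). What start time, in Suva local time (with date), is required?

06:29 on Dec 14

Target end time is already UTC: 19:53 on Dec 13.
Subtract 1 hour 24 minutes → start 18:29 UTC on Dec 13.
Suva is UTC+12:00: 18:29 + 12:00 = 06:29 on Dec 14.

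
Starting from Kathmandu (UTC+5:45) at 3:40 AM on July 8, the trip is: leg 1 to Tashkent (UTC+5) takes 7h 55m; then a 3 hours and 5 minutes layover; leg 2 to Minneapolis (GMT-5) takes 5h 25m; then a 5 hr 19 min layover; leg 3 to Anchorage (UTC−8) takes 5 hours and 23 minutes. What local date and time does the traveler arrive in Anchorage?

5:02 PM on July 8

Convert departure to UTC: 3:40 AM − 5:45 = 9:55 PM UTC on Jul 7.
Add 7 hours 55 minutes leg 1 → 5:50 AM UTC (Jul 8).
Add 3 hours 5 minutes layover in Tashkent → 8:55 AM UTC.
Add 5 hours and 25 minutes leg 2 → 2:20 PM UTC.
Add 5 hours and 19 minutes layover in Minneapolis → 7:39 PM UTC.
Add 5 hours 23 minutes leg 3 → 1:02 AM UTC (Jul 9).
Anchorage is UTC−8:00, so local arrival = 1:02 AM − 8:00 = 5:02 PM on Jul 8.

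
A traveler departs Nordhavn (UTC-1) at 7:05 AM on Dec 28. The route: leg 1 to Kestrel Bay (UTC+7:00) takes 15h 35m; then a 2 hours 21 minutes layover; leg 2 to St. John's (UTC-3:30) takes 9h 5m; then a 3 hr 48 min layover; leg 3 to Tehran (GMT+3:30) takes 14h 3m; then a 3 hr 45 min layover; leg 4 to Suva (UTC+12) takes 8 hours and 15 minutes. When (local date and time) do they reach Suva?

4:57 AM on Dec 31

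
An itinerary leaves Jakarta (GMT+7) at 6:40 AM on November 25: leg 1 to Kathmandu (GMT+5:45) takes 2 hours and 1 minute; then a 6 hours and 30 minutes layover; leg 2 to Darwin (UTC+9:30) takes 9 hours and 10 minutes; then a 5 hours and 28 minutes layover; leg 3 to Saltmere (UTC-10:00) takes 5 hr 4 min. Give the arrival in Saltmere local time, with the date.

Convert departure to UTC: 6:40 AM − 7:00 = 11:40 PM UTC on Nov 24.
Add 2 hours 1 minute leg 1 → 1:41 AM UTC (Nov 25).
Add 6 hours 30 minutes layover in Kathmandu → 8:11 AM UTC.
Add 9 hours and 10 minutes leg 2 → 5:21 PM UTC.
Add 5 hours 28 minutes layover in Darwin → 10:49 PM UTC.
Add 5 hours and 4 minutes leg 3 → 3:53 AM UTC (Nov 26).
Saltmere is UTC−10:00, so local arrival = 3:53 AM − 10:00 = 5:53 PM on Nov 25.

5:53 PM on November 25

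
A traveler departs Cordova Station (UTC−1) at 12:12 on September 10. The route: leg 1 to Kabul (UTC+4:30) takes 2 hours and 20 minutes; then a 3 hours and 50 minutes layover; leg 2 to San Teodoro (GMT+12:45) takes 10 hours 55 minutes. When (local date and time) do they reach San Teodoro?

19:02 on September 11

Convert departure to UTC: 12:12 + 1:00 = 13:12 UTC on Sep 10.
Add 2 hours 20 minutes leg 1 → 15:32 UTC.
Add 3 hours 50 minutes layover in Kabul → 19:22 UTC.
Add 10 hours 55 minutes leg 2 → 06:17 UTC (Sep 11).
San Teodoro is UTC+12:45, so local arrival = 06:17 + 12:45 = 19:02 on Sep 11.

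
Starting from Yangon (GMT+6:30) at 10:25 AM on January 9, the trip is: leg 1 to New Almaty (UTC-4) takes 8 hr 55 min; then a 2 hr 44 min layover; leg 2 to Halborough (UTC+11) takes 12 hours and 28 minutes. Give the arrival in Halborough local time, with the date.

3:02 PM on January 10

Convert departure to UTC: 10:25 AM − 6:30 = 3:55 AM UTC on Jan 9.
Add 8 hours 55 minutes leg 1 → 12:50 PM UTC.
Add 2 hours 44 minutes layover in New Almaty → 3:34 PM UTC.
Add 12 hours 28 minutes leg 2 → 4:02 AM UTC (Jan 10).
Halborough is UTC+11:00, so local arrival = 4:02 AM + 11:00 = 3:02 PM on Jan 10.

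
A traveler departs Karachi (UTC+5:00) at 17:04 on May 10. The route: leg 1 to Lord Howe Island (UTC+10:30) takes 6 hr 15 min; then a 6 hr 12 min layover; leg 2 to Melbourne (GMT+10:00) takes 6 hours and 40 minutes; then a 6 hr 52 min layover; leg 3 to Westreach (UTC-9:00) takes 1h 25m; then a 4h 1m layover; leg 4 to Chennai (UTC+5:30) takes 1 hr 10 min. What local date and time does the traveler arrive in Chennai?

02:09 on May 12

Convert departure to UTC: 17:04 − 5:00 = 12:04 UTC on May 10.
Add 6 hours and 15 minutes leg 1 → 18:19 UTC.
Add 6 hours and 12 minutes layover in Lord Howe Island → 00:31 UTC (May 11).
Add 6 hours and 40 minutes leg 2 → 07:11 UTC.
Add 6 hours and 52 minutes layover in Melbourne → 14:03 UTC.
Add 1 hour and 25 minutes leg 3 → 15:28 UTC.
Add 4 hours and 1 minute layover in Westreach → 19:29 UTC.
Add 1 hour 10 minutes leg 4 → 20:39 UTC.
Chennai is UTC+5:30, so local arrival = 20:39 + 5:30 = 02:09 on May 12.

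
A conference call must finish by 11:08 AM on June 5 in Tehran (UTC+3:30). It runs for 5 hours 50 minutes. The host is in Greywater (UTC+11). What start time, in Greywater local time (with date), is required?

Target end time in UTC: 11:08 AM − 3:30 = 7:38 AM on Jun 5.
Subtract 5 hours and 50 minutes → start 1:48 AM UTC on Jun 5.
Greywater is UTC+11:00: 1:48 AM + 11:00 = 12:48 PM on Jun 5.

12:48 PM on June 5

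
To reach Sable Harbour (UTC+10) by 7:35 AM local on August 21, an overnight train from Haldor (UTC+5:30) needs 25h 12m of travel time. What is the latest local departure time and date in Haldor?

1:53 AM on August 20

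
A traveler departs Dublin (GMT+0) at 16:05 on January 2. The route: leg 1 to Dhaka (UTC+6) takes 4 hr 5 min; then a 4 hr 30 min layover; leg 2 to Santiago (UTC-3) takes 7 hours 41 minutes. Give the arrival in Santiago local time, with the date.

Dublin is at UTC+0, so departure is already 16:05 UTC on Jan 2.
Add 4 hours and 5 minutes leg 1 → 20:10 UTC.
Add 4 hours and 30 minutes layover in Dhaka → 00:40 UTC (Jan 3).
Add 7 hours 41 minutes leg 2 → 08:21 UTC.
Santiago is UTC−3:00, so local arrival = 08:21 − 3:00 = 05:21 on Jan 3.

05:21 on January 3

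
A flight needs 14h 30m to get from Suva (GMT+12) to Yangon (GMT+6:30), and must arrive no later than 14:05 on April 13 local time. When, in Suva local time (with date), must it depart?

05:05 on April 13

Target arrival in UTC: 14:05 − 6:30 = 07:35 on Apr 13.
Subtract 14 hours and 30 minutes → departure 17:05 UTC on Apr 12.
Suva is UTC+12:00: 17:05 + 12:00 = 05:05 on Apr 13.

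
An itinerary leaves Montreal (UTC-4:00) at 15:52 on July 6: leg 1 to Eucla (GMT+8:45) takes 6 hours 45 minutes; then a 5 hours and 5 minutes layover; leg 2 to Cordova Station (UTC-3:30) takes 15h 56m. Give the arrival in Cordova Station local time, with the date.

20:08 on Jul 7

Convert departure to UTC: 15:52 + 4:00 = 19:52 UTC on Jul 6.
Add 6 hours 45 minutes leg 1 → 02:37 UTC (Jul 7).
Add 5 hours 5 minutes layover in Eucla → 07:42 UTC.
Add 15 hours 56 minutes leg 2 → 23:38 UTC.
Cordova Station is UTC−3:30, so local arrival = 23:38 − 3:30 = 20:08 on Jul 7.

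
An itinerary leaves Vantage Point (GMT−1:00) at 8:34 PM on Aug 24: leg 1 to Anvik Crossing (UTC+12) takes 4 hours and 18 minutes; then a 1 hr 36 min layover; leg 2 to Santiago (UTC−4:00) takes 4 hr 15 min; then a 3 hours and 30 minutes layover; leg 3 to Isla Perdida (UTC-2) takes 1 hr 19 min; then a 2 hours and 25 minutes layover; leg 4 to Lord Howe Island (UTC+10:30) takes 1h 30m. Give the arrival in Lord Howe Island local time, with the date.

2:57 AM on August 26

Convert departure to UTC: 8:34 PM + 1:00 = 9:34 PM UTC on Aug 24.
Add 4 hours 18 minutes leg 1 → 1:52 AM UTC (Aug 25).
Add 1 hour 36 minutes layover in Anvik Crossing → 3:28 AM UTC.
Add 4 hours 15 minutes leg 2 → 7:43 AM UTC.
Add 3 hours and 30 minutes layover in Santiago → 11:13 AM UTC.
Add 1 hour 19 minutes leg 3 → 12:32 PM UTC.
Add 2 hours 25 minutes layover in Isla Perdida → 2:57 PM UTC.
Add 1 hour 30 minutes leg 4 → 4:27 PM UTC.
Lord Howe Island is UTC+10:30, so local arrival = 4:27 PM + 10:30 = 2:57 AM on Aug 26.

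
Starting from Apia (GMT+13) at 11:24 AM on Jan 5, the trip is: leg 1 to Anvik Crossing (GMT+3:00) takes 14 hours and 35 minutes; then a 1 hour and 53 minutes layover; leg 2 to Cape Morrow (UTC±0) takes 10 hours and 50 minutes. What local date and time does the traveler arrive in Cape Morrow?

Convert departure to UTC: 11:24 AM − 13:00 = 10:24 PM UTC on Jan 4.
Add 14 hours and 35 minutes leg 1 → 12:59 PM UTC (Jan 5).
Add 1 hour and 53 minutes layover in Anvik Crossing → 2:52 PM UTC.
Add 10 hours and 50 minutes leg 2 → 1:42 AM UTC (Jan 6).
Cape Morrow is UTC+0, so local arrival is the same: 1:42 AM on Jan 6.

1:42 AM on Jan 6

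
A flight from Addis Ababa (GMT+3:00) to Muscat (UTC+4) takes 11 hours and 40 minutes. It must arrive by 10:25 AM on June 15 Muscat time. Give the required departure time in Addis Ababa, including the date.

Target arrival in UTC: 10:25 AM − 4:00 = 6:25 AM on Jun 15.
Subtract 11 hours 40 minutes → departure 6:45 PM UTC on Jun 14.
Addis Ababa is UTC+3:00: 6:45 PM + 3:00 = 9:45 PM on Jun 14.

9:45 PM on June 14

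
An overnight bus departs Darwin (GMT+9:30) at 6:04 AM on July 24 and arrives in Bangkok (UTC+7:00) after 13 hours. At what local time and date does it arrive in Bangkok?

Bangkok is 2:30 behind Darwin.
After 13 hours it is 7:04 PM in Darwin.
Shift by the zone difference: 7:04 PM − 2:30 = 4:34 PM on Jul 24 in Bangkok.

4:34 PM on Jul 24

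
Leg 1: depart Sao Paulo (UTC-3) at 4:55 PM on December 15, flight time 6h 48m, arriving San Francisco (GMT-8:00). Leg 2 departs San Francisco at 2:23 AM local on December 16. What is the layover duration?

7 hours 40 minutes

Convert departure to UTC: 4:55 PM + 3:00 = 7:55 PM UTC on Dec 15.
Add 6 hours and 48 minutes flight time → 2:43 AM UTC (Dec 16).
San Francisco is UTC−8:00, so local arrival = 2:43 AM − 8:00 = 6:43 PM on Dec 15.
Layover = 2:23 AM − 6:43 PM (+1 day) = 7 hours 40 minutes.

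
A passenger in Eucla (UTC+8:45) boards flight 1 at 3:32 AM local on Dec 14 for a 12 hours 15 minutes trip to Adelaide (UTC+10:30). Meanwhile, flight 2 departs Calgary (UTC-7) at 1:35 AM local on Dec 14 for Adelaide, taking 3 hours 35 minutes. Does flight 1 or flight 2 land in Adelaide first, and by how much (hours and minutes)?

Flight 1 in UTC: 3:32 AM − 8:45 = 6:47 PM on Dec 13.
+12 hours 15 minutes → arrive 7:02 AM UTC on Dec 14.
Flight 2 in UTC: 1:35 AM + 7:00 = 8:35 AM on Dec 14.
+3 hours 35 minutes → arrive 12:10 PM UTC on Dec 14.
Flight 1 lands earlier by 5 hours 8 minutes.

the first, by 5 hours 8 minutes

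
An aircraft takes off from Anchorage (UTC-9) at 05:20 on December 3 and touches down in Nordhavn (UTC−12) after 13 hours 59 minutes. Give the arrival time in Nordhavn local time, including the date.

16:19 on December 3

Convert departure to UTC: 05:20 + 9:00 = 14:20 UTC on Dec 3.
Add 13 hours and 59 minutes travel time → 04:19 UTC (Dec 4).
Nordhavn is UTC−12:00, so local arrival = 04:19 − 12:00 = 16:19 on Dec 3.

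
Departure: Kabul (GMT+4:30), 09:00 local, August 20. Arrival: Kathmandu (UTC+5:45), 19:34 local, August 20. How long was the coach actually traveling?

Departure in UTC: 09:00 − 4:30 = 04:30 on Aug 20.
Arrival in UTC: 19:34 − 5:45 = 13:49 on Aug 20.
Elapsed = 13:49 − 04:30 = 9 hours 19 minutes.

9 hours 19 minutes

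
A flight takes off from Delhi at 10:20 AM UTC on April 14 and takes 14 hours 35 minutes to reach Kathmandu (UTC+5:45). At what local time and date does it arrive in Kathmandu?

6:40 AM on Apr 15

Departure is given in UTC: 10:20 AM on Apr 14.
Add 14 hours 35 minutes → 12:55 AM UTC (Apr 15).
Kathmandu is UTC+5:45: 12:55 AM + 5:45 = 6:40 AM on Apr 15.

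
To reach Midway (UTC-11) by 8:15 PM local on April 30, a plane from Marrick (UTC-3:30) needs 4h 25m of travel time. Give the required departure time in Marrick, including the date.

Target arrival in UTC: 8:15 PM + 11:00 = 7:15 AM on May 1.
Subtract 4 hours 25 minutes → departure 2:50 AM UTC on May 1.
Marrick is UTC−3:30: 2:50 AM − 3:30 = 11:20 PM on Apr 30.

11:20 PM on Apr 30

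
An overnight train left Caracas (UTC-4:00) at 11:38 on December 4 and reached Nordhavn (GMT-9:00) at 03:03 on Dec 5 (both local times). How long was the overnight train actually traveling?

20 hours 25 minutes

Departure in UTC: 11:38 + 4:00 = 15:38 on Dec 4.
Arrival in UTC: 03:03 + 9:00 = 12:03 on Dec 5.
Elapsed = 12:03 − 15:38 (+1 day) = 20 hours 25 minutes.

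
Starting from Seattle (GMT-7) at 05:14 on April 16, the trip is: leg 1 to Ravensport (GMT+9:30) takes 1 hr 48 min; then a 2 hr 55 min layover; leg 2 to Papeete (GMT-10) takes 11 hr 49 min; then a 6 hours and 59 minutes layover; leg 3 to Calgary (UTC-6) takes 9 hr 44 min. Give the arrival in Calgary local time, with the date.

Convert departure to UTC: 05:14 + 7:00 = 12:14 UTC on Apr 16.
Add 1 hour and 48 minutes leg 1 → 14:02 UTC.
Add 2 hours and 55 minutes layover in Ravensport → 16:57 UTC.
Add 11 hours and 49 minutes leg 2 → 04:46 UTC (Apr 17).
Add 6 hours 59 minutes layover in Papeete → 11:45 UTC.
Add 9 hours 44 minutes leg 3 → 21:29 UTC.
Calgary is UTC−6:00, so local arrival = 21:29 − 6:00 = 15:29 on Apr 17.

15:29 on April 17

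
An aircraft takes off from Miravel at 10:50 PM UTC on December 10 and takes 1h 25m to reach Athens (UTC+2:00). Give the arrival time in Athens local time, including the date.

Departure is given in UTC: 10:50 PM on Dec 10.
Add 1 hour 25 minutes → 12:15 AM UTC (Dec 11).
Athens is UTC+2:00: 12:15 AM + 2:00 = 2:15 AM on Dec 11.

2:15 AM on December 11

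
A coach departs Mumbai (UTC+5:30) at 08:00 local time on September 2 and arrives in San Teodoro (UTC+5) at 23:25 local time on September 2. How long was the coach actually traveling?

15 hours 55 minutes

Departure in UTC: 08:00 − 5:30 = 02:30 on Sep 2.
Arrival in UTC: 23:25 − 5:00 = 18:25 on Sep 2.
Elapsed = 18:25 − 02:30 = 15 hours 55 minutes.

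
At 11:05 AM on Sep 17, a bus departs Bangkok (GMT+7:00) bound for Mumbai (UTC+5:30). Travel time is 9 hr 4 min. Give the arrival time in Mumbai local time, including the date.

Convert departure to UTC: 11:05 AM − 7:00 = 4:05 AM UTC on Sep 17.
Add 9 hours and 4 minutes travel time → 1:09 PM UTC.
Mumbai is UTC+5:30, so local arrival = 1:09 PM + 5:30 = 6:39 PM on Sep 17.

6:39 PM on Sep 17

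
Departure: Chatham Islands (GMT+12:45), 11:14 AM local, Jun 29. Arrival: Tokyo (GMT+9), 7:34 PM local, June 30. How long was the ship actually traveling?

36 hours 5 minutes

Departure in UTC: 11:14 AM − 12:45 = 10:29 PM on Jun 28.
Arrival in UTC: 7:34 PM − 9:00 = 10:34 AM on Jun 30.
Elapsed = 10:34 AM − 10:29 PM (+2 days) = 36 hours 5 minutes.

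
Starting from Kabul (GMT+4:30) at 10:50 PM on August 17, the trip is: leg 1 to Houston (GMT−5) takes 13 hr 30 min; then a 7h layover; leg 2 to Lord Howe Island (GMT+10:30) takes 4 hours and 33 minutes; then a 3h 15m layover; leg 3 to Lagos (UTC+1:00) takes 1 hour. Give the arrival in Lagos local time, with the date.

12:38 AM on August 19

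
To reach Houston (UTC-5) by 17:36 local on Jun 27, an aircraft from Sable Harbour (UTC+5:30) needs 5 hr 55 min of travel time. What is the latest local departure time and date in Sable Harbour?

22:11 on Jun 27

Target arrival in UTC: 17:36 + 5:00 = 22:36 on Jun 27.
Subtract 5 hours and 55 minutes → departure 16:41 UTC on Jun 27.
Sable Harbour is UTC+5:30: 16:41 + 5:30 = 22:11 on Jun 27.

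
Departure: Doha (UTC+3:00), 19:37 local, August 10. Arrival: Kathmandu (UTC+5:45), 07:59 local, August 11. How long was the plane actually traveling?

9 hours 37 minutes

Departure in UTC: 19:37 − 3:00 = 16:37 on Aug 10.
Arrival in UTC: 07:59 − 5:45 = 02:14 on Aug 11.
Elapsed = 02:14 − 16:37 (+1 day) = 9 hours 37 minutes.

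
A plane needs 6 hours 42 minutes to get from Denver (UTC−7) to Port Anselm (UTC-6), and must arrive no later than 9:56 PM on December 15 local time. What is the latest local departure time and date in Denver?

2:14 PM on Dec 15

Target arrival in UTC: 9:56 PM + 6:00 = 3:56 AM on Dec 16.
Subtract 6 hours 42 minutes → departure 9:14 PM UTC on Dec 15.
Denver is UTC−7:00: 9:14 PM − 7:00 = 2:14 PM on Dec 15.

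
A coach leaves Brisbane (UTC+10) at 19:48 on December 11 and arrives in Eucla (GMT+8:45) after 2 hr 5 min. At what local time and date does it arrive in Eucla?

Convert departure to UTC: 19:48 − 10:00 = 09:48 UTC on Dec 11.
Add 2 hours and 5 minutes travel time → 11:53 UTC.
Eucla is UTC+8:45, so local arrival = 11:53 + 8:45 = 20:38 on Dec 11.

20:38 on December 11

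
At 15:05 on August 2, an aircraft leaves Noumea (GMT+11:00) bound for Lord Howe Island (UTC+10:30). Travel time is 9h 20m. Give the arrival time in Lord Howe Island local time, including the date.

23:55 on August 2

Convert departure to UTC: 15:05 − 11:00 = 04:05 UTC on Aug 2.
Add 9 hours 20 minutes travel time → 13:25 UTC.
Lord Howe Island is UTC+10:30, so local arrival = 13:25 + 10:30 = 23:55 on Aug 2.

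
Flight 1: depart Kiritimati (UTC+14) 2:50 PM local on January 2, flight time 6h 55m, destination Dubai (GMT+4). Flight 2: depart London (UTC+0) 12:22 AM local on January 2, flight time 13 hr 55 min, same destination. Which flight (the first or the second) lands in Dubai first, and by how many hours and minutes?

the first, by 6 hours 32 minutes

Flight 1 in UTC: 2:50 PM − 14:00 = 12:50 AM on Jan 2.
+6 hours and 55 minutes → arrive 7:45 AM UTC on Jan 2.
Flight 2 departs at 12:22 AM UTC (Jan 2).
+13 hours and 55 minutes → arrive 2:17 PM UTC on Jan 2.
Flight 1 lands earlier by 6 hours 32 minutes.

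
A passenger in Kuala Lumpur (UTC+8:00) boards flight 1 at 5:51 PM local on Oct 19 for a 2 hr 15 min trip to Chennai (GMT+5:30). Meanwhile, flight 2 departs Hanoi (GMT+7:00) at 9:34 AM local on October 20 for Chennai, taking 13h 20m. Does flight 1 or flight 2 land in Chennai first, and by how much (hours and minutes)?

the first, by 27 hours 48 minutes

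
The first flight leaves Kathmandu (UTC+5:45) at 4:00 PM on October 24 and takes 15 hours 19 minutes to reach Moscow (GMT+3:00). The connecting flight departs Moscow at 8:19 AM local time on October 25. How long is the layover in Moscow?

3 hours 45 minutes

Convert departure to UTC: 4:00 PM − 5:45 = 10:15 AM UTC on Oct 24.
Add 15 hours 19 minutes flight time → 1:34 AM UTC (Oct 25).
Moscow is UTC+3:00, so local arrival = 1:34 AM + 3:00 = 4:34 AM on Oct 25.
Layover = 8:19 AM − 4:34 AM = 3 hours 45 minutes.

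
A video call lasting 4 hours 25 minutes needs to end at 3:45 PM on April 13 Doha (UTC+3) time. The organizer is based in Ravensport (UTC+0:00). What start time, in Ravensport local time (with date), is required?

8:20 AM on Apr 13

Target end time in UTC: 3:45 PM − 3:00 = 12:45 PM on Apr 13.
Subtract 4 hours 25 minutes → start 8:20 AM UTC on Apr 13.
Ravensport is UTC+0, so start is 8:20 AM on Apr 13.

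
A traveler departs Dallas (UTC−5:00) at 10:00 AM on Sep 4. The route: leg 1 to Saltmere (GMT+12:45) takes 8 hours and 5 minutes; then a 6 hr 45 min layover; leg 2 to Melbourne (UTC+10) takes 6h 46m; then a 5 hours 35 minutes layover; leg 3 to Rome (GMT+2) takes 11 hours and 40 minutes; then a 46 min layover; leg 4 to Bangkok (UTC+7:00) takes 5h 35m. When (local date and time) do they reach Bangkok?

Convert departure to UTC: 10:00 AM + 5:00 = 3:00 PM UTC on Sep 4.
Add 8 hours and 5 minutes leg 1 → 11:05 PM UTC.
Add 6 hours 45 minutes layover in Saltmere → 5:50 AM UTC (Sep 5).
Add 6 hours and 46 minutes leg 2 → 12:36 PM UTC.
Add 5 hours and 35 minutes layover in Melbourne → 6:11 PM UTC.
Add 11 hours 40 minutes leg 3 → 5:51 AM UTC (Sep 6).
Add 46 minutes layover in Rome → 6:37 AM UTC.
Add 5 hours 35 minutes leg 4 → 12:12 PM UTC.
Bangkok is UTC+7:00, so local arrival = 12:12 PM + 7:00 = 7:12 PM on Sep 6.

7:12 PM on September 6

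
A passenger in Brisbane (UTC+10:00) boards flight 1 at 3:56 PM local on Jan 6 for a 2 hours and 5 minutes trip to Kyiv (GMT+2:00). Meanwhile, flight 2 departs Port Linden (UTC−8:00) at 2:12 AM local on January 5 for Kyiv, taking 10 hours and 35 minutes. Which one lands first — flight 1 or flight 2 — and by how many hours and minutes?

Flight 1 in UTC: 3:56 PM − 10:00 = 5:56 AM on Jan 6.
+2 hours and 5 minutes → arrive 8:01 AM UTC on Jan 6.
Flight 2 in UTC: 2:12 AM + 8:00 = 10:12 AM on Jan 5.
+10 hours 35 minutes → arrive 8:47 PM UTC on Jan 5.
Flight 2 lands earlier by 11 hours 14 minutes.

the second, by 11 hours 14 minutes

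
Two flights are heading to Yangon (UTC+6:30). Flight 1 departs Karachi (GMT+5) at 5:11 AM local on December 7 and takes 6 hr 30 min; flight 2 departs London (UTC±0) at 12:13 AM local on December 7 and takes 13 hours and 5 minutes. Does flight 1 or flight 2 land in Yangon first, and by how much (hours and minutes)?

the first, by 6 hours 37 minutes

Flight 1 in UTC: 5:11 AM − 5:00 = 12:11 AM on Dec 7.
+6 hours 30 minutes → arrive 6:41 AM UTC on Dec 7.
Flight 2 departs at 12:13 AM UTC (Dec 7).
+13 hours 5 minutes → arrive 1:18 PM UTC on Dec 7.
Flight 1 lands earlier by 6 hours 37 minutes.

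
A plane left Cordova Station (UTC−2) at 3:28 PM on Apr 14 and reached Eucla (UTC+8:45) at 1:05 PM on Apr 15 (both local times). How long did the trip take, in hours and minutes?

Eucla is 10:45 ahead of Cordova Station.
Clock-face elapsed time (ignoring zones) is 21 hours 37 minutes.
Actual elapsed = 21 hours 37 minutes − 10:45 = 10 hours 52 minutes.

10 hours 52 minutes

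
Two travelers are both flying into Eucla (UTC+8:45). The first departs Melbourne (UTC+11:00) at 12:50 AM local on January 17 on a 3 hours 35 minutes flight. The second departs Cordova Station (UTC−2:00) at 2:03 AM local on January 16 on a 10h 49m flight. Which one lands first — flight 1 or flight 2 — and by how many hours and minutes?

the second, by 2 hours 33 minutes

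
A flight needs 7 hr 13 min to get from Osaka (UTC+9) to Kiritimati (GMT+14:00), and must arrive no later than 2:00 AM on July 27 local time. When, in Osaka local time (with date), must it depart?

Target arrival in UTC: 2:00 AM − 14:00 = 12:00 PM on Jul 26.
Subtract 7 hours 13 minutes → departure 4:47 AM UTC on Jul 26.
Osaka is UTC+9:00: 4:47 AM + 9:00 = 1:47 PM on Jul 26.

1:47 PM on July 26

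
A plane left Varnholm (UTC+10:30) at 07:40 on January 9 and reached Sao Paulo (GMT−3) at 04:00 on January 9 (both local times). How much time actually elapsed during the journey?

9 hours 50 minutes

Departure in UTC: 07:40 − 10:30 = 21:10 on Jan 8.
Arrival in UTC: 04:00 + 3:00 = 07:00 on Jan 9.
Elapsed = 07:00 − 21:10 (+1 day) = 9 hours 50 minutes.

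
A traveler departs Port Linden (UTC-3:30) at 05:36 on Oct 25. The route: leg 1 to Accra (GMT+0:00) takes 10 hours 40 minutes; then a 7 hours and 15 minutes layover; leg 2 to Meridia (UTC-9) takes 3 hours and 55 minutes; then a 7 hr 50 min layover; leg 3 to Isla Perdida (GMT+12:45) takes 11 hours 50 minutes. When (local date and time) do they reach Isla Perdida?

15:21 on Oct 27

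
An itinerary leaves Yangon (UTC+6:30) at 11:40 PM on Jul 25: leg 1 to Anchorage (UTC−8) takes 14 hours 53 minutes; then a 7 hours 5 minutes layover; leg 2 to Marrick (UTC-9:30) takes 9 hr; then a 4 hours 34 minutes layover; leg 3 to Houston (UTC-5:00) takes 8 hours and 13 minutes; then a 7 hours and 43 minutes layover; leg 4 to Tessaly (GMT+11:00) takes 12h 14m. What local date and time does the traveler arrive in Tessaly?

7:52 PM on July 28

Convert departure to UTC: 11:40 PM − 6:30 = 5:10 PM UTC on Jul 25.
Add 14 hours and 53 minutes leg 1 → 8:03 AM UTC (Jul 26).
Add 7 hours and 5 minutes layover in Anchorage → 3:08 PM UTC.
Add 9 hours leg 2 → 12:08 AM UTC (Jul 27).
Add 4 hours and 34 minutes layover in Marrick → 4:42 AM UTC.
Add 8 hours 13 minutes leg 3 → 12:55 PM UTC.
Add 7 hours 43 minutes layover in Houston → 8:38 PM UTC.
Add 12 hours 14 minutes leg 4 → 8:52 AM UTC (Jul 28).
Tessaly is UTC+11:00, so local arrival = 8:52 AM + 11:00 = 7:52 PM on Jul 28.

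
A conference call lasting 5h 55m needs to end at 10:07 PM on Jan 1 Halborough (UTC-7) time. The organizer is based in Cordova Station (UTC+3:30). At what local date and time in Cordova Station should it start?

2:42 AM on January 2

Target end time in UTC: 10:07 PM + 7:00 = 5:07 AM on Jan 2.
Subtract 5 hours 55 minutes → start 11:12 PM UTC on Jan 1.
Cordova Station is UTC+3:30: 11:12 PM + 3:30 = 2:42 AM on Jan 2.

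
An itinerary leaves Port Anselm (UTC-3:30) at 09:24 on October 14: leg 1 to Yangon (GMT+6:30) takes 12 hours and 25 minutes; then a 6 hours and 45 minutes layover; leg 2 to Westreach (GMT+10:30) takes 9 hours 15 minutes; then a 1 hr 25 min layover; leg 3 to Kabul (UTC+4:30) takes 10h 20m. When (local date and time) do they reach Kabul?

09:34 on October 16

Convert departure to UTC: 09:24 + 3:30 = 12:54 UTC on Oct 14.
Add 12 hours and 25 minutes leg 1 → 01:19 UTC (Oct 15).
Add 6 hours and 45 minutes layover in Yangon → 08:04 UTC.
Add 9 hours and 15 minutes leg 2 → 17:19 UTC.
Add 1 hour and 25 minutes layover in Westreach → 18:44 UTC.
Add 10 hours 20 minutes leg 3 → 05:04 UTC (Oct 16).
Kabul is UTC+4:30, so local arrival = 05:04 + 4:30 = 09:34 on Oct 16.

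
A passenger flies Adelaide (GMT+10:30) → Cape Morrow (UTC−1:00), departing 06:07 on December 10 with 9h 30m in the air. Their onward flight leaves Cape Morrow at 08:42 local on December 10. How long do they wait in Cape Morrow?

Convert departure to UTC: 06:07 − 10:30 = 19:37 UTC on Dec 9.
Add 9 hours 30 minutes flight time → 05:07 UTC (Dec 10).
Cape Morrow is UTC−1:00, so local arrival = 05:07 − 1:00 = 04:07 on Dec 10.
Layover = 08:42 − 04:07 = 4 hours 35 minutes.

4 hours 35 minutes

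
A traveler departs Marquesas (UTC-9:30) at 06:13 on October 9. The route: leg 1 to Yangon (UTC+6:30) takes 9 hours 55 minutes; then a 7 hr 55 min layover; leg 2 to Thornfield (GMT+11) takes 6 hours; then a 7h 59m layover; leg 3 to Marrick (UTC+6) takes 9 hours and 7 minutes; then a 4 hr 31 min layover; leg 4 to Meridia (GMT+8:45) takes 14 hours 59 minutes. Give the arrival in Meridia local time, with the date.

12:54 on Oct 12

Convert departure to UTC: 06:13 + 9:30 = 15:43 UTC on Oct 9.
Add 9 hours and 55 minutes leg 1 → 01:38 UTC (Oct 10).
Add 7 hours and 55 minutes layover in Yangon → 09:33 UTC.
Add 6 hours leg 2 → 15:33 UTC.
Add 7 hours and 59 minutes layover in Thornfield → 23:32 UTC.
Add 9 hours and 7 minutes leg 3 → 08:39 UTC (Oct 11).
Add 4 hours 31 minutes layover in Marrick → 13:10 UTC.
Add 14 hours 59 minutes leg 4 → 04:09 UTC (Oct 12).
Meridia is UTC+8:45, so local arrival = 04:09 + 8:45 = 12:54 on Oct 12.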